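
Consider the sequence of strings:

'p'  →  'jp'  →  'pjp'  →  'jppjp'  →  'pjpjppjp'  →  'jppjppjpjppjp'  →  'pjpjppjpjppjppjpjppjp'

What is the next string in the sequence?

jppjppjpjppjppjpjppjpjppjppjpjppjp

From term 3 onward, concatenate the second-to-last term with the last: p·jp = pjp, jp·pjp = jppjp, …
So term 8 is jppjppjpjppjp·pjpjppjpjppjppjpjppjp.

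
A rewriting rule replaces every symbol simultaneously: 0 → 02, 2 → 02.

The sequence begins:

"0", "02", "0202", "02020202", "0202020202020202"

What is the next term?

02020202020202020202020202020202

Replace each of the 16 characters of 0202020202020202 in place — 02 02 02 02 02 02 02 02 02 02 02 02 02 02 02 02 — and concatenate.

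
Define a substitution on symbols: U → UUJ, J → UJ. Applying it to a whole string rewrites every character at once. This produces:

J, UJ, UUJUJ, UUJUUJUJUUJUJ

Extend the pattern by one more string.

UUJUUJUJUUJUUJUJUUJUJUUJUUJUJUUJUJ

Replace each of the 13 characters of UUJUUJUJUUJUJ in place — UUJ UUJ UJ UUJ UUJ UJ UUJ UJ UUJ UUJ UJ UUJ UJ — and concatenate.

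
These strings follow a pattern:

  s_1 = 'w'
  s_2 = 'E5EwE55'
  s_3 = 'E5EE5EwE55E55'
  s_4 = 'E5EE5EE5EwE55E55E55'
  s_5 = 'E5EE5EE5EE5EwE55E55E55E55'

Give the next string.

E5EE5EE5EE5EE5EwE55E55E55E55E55

Every step adds E5E to the front and E55 to the end of the previous string.
So the next term is E5E·E5EE5EE5EE5EwE55E55E55E55·E55.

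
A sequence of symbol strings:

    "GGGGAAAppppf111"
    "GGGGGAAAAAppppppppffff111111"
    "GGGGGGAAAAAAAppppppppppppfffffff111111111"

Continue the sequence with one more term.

GGGGGGGAAAAAAAAAppppppppppppppppffffffffff111111111111

Each string has the form G^{n+3} A^{2n+1} p^{4n} f^{3n-2} 1^{3n} (n = 1, 2, …).
Setting n = 4 gives 7, 9, 16, 10, 12 characters in each block.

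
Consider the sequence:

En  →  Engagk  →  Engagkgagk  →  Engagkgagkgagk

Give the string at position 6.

Each term is the previous one with gagk appended.
From Engagkgagkgagk, 2 further steps: Engagkgagkgagk → Engagkgagkgagkgagk → (answer).

Engagkgagkgagkgagkgagk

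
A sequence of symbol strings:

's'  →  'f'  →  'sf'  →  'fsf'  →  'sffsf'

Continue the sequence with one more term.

fsfsffsf

This is a Fibonacci-style word recurrence s(k) = s(k−2)·s(k−1): e.g. s·f = sf.
So term 6 is fsf·sffsf.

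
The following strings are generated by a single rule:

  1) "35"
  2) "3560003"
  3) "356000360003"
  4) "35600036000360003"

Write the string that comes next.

3560003600036000360003

Each term is the previous one with 60003 appended.
So the next term is 35600036000360003·60003.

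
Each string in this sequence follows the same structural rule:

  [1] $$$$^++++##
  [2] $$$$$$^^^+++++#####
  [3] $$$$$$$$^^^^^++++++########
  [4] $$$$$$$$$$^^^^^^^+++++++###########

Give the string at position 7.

$$$$$$$$$$$$$$$$^^^^^^^^^^^^^++++++++++####################

Reading off run lengths: $ runs 4, 6, 8, 10; ^ runs 1, 3, 5, 7; + runs 4, 5, 6, 7; # runs 2, 5, 8, 11 — each is linear in n (n = 1, 2, …).
Setting n = 7 gives 16, 13, 10, 20 characters in each block.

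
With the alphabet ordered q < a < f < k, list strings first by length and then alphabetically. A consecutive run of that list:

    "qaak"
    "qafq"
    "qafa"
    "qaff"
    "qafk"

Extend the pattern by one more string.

Treat qafk as a base-4 numeral over the given alphabet and add one, carrying through any trailing k's.

qakq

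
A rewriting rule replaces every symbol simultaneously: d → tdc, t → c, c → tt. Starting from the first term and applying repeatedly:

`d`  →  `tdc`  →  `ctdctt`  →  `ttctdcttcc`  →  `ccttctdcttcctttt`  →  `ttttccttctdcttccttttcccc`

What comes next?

φ(ttttccttctdcttccttttcccc) expands symbol-by-symbol to c c c c tt tt c c tt c tdc tt c c tt tt c c c c tt tt tt tt; joining the 24 pieces gives the next term.

ccccttttccttctdcttccttttcccctttttttt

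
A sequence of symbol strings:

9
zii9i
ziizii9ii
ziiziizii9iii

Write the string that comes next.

Every step adds zii to the front and i to the end of the previous string.
One more step from ziiziizii9iii gives the answer.

ziiziiziizii9iiii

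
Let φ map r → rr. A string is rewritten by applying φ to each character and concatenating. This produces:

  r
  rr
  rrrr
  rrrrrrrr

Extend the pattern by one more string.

Rewriting each symbol of rrrrrrrr: r→rr, r→rr, r→rr, r→rr, r→rr, r→rr, r→rr, r→rr, which concatenates to rr rr rr rr rr rr rr rr.

rrrrrrrrrrrrrrrr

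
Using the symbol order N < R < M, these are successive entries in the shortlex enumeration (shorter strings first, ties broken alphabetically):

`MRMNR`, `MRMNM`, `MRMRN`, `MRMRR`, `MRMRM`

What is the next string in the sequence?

MRMMN

Find the rightmost character of MRMRM below M, bump it to the next letter, and reset everything to its right to N.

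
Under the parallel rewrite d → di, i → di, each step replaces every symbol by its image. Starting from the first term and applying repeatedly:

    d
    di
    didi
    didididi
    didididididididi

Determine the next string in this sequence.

φ(didididididididi) expands symbol-by-symbol to di di di di di di di di di di di di di di di di; joining the 16 pieces gives the next term.

didididididididididididididididi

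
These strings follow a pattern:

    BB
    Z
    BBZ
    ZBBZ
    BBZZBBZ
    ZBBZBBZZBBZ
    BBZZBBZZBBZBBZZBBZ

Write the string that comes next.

ZBBZBBZZBBZBBZZBBZZBBZBBZZBBZ

From term 3 onward, concatenate the second-to-last term with the last: BB·Z = BBZ, Z·BBZ = ZBBZ, …
Continuing: ZBBZBBZZBBZ · BBZZBBZZBBZBBZZBBZ gives term 8.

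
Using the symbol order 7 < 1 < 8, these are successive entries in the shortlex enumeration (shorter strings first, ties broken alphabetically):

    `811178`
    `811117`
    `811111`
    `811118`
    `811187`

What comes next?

Treat 811187 as a base-3 numeral over the given alphabet and add one, carrying through any trailing 8's.

811181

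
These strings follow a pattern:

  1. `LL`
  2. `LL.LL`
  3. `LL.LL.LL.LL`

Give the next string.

LL.LL.LL.LL.LL.LL.LL.LL

s(k+1) = s(k)·.·s(k) — each term doubles the last with '.' between the halves.
One more doubling of LL.LL.LL.LL gives the answer.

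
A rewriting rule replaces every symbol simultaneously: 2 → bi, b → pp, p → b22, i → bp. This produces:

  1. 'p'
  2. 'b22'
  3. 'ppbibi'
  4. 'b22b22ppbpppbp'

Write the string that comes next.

φ(b22b22ppbpppbp) expands symbol-by-symbol to pp bi bi pp bi bi b22 b22 pp b22 b22 b22 pp b22; joining the 14 pieces gives the next term.

ppbibippbibib22b22ppb22b22b22ppb22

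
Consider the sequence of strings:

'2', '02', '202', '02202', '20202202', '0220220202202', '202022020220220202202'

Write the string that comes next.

From term 3 onward, concatenate the second-to-last term with the last: 2·02 = 202, 02·202 = 02202, …
Continuing: 0220220202202 · 202022020220220202202 gives term 8.

0220220202202202022020220220202202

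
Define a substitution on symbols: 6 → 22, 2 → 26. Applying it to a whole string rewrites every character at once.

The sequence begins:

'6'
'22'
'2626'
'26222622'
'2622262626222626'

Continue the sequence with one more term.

Rewriting the 16 symbols of 2622262626222626 one by one yields 26 22 26 26 26 22 26 22 26 22 26 26 26 22 26 22; concatenated:

26222626262226222622262626222622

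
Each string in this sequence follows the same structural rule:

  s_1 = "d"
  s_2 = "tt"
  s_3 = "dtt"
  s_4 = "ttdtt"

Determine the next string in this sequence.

Each term (from the third on) is the two preceding terms concatenated in order: term 3 = d·tt = dtt.
Continuing: dtt · ttdtt gives term 5.

dttttdtt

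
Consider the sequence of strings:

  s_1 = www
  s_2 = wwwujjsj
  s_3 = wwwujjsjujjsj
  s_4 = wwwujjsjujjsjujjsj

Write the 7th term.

The strings grow by a fixed suffix ujjsj each time.
From wwwujjsjujjsjujjsj, 3 further steps: wwwujjsjujjsjujjsj → wwwujjsjujjsjujjsjujjsj → wwwujjsjujjsjujjsjujjsjujjsj → (answer).

wwwujjsjujjsjujjsjujjsjujjsjujjsj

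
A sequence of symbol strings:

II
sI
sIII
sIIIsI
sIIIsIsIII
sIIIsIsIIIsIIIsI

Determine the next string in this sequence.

From term 3 onward, concatenate the last term with the second-to-last: sI·II = sIII, sIII·sI = sIIIsI, …
So term 7 is sIIIsIsIIIsIIIsI·sIIIsIsIII.

sIIIsIsIIIsIIIsIsIIIsIsIII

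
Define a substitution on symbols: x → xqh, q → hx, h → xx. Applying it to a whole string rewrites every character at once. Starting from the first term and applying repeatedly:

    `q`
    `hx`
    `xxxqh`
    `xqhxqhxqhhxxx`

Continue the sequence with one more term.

Replace each of the 13 characters of xqhxqhxqhhxxx in place — xqh hx xx xqh hx xx xqh hx xx xx xqh xqh xqh — and concatenate.

xqhhxxxxqhhxxxxqhhxxxxxxqhxqhxqh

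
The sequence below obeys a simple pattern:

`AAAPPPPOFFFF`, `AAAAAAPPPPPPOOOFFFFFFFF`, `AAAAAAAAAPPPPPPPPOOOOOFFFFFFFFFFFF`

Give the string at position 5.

Reading off run lengths: A runs 3, 6, 9; P runs 4, 6, 8; O runs 1, 3, 5; F runs 4, 8, 12 — each is linear in n (n = 1, 2, …).
For term 5, n = 5, so the run lengths are 15, 12, 9, 20.

AAAAAAAAAAAAAAAPPPPPPPPPPPPOOOOOOOOOFFFFFFFFFFFFFFFFFFFF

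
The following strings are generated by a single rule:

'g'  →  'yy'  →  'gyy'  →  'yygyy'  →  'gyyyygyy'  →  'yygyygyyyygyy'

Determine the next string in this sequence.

gyyyygyyyygyygyyyygyy

This is a Fibonacci-style word recurrence s(k) = s(k−2)·s(k−1): e.g. g·yy = gyy.
So term 7 is gyyyygyy·yygyygyyyygyy.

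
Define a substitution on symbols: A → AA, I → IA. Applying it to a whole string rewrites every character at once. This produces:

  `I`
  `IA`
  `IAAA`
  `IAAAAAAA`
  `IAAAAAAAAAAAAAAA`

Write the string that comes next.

IAAAAAAAAAAAAAAAAAAAAAAAAAAAAAAA

φ(IAAAAAAAAAAAAAAA) expands symbol-by-symbol to IA AA AA AA AA AA AA AA AA AA AA AA AA AA AA AA; joining the 16 pieces gives the next term.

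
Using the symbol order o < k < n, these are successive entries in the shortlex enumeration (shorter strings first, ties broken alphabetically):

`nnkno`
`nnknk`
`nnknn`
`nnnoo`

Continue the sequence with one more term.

Treat nnnoo as a base-3 numeral over the given alphabet and add one, carrying through any trailing n's.

nnnok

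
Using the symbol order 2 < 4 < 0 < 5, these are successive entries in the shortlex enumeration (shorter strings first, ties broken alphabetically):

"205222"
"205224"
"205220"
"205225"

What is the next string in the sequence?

205242

Treat 205225 as a base-4 numeral over the given alphabet and add one, carrying through any trailing 5's.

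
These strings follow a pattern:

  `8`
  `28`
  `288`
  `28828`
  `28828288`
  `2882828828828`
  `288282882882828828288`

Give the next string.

2882828828828288282882882828828828

This is a Fibonacci-style word recurrence s(k) = s(k−1)·s(k−2): e.g. 28·8 = 288.
The next term joins 288282882882828828288 and 2882828828828.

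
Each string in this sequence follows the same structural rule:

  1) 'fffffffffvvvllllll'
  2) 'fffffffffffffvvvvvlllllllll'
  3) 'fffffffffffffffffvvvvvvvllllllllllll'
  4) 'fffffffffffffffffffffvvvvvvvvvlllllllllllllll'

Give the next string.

fffffffffffffffffffffffffvvvvvvvvvvvllllllllllllllllll

The n-th term is 4n+1 f's then 2n-1 v's then 3n l's, where the shown terms are n = 2, 3, 4, 5.
At n = 6 the blocks have lengths 25, 11, 18.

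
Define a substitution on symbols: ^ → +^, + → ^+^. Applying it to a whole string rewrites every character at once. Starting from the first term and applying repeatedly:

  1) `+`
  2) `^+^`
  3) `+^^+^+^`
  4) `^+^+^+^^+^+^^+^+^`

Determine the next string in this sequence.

Rewriting the 17 symbols of ^+^+^+^^+^+^^+^+^ one by one yields +^ ^+^ +^ ^+^ +^ ^+^ +^ +^ ^+^ +^ ^+^ +^ +^ ^+^ +^ ^+^ +^; concatenated:

+^^+^+^^+^+^^+^+^+^^+^+^^+^+^+^^+^+^^+^+^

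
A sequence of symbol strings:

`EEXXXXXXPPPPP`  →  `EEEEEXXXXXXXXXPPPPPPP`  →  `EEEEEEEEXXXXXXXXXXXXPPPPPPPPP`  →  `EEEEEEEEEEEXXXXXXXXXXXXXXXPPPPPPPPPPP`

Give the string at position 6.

The n-th term is 3n-1 E's then 3n+3 X's then 2n+3 P's (n = 1, 2, …).
For term 6, n = 6, so the run lengths are 17, 21, 15.

EEEEEEEEEEEEEEEEEXXXXXXXXXXXXXXXXXXXXXPPPPPPPPPPPPPPP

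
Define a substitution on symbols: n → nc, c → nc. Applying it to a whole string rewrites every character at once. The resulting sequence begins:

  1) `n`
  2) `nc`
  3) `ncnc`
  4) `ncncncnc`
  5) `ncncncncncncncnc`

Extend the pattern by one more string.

Rewriting the 16 symbols of ncncncncncncncnc one by one yields nc nc nc nc nc nc nc nc nc nc nc nc nc nc nc nc; concatenated:

ncncncncncncncncncncncncncncncnc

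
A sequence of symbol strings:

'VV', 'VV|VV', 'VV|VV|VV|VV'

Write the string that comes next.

Each string is two copies of the previous one joined by '|'.
Doubling VV|VV|VV|VV with '|' between the halves:

VV|VV|VV|VV|VV|VV|VV|VV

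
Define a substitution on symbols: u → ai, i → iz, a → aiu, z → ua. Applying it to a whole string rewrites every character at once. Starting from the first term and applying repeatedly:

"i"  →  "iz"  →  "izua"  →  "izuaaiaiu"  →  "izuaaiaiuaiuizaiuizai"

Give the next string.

Applying the rule to each of the 21 symbols of izuaaiaiuaiuizaiuizai gives the pieces iz ua ai aiu aiu iz aiu iz ai aiu iz ai iz ua aiu iz ai iz ua aiu iz, which concatenate to the answer.

izuaaiaiuaiuizaiuizaiaiuizaiizuaaiuizaiizuaaiuiz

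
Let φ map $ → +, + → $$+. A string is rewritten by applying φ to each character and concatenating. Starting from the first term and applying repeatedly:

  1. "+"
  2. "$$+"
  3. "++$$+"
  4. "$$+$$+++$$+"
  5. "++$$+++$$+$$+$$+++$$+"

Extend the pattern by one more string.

Replace each of the 21 characters of ++$$+++$$+$$+$$+++$$+ in place — $$+ $$+ + + $$+ $$+ $$+ + + $$+ + + $$+ + + $$+ $$+ $$+ + + $$+ — and concatenate.

$$+$$+++$$+$$+$$+++$$+++$$+++$$+$$+$$+++$$+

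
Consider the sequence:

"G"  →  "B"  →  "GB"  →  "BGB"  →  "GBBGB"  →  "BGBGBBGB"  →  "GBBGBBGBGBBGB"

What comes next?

BGBGBBGBGBBGBBGBGBBGB

This is a Fibonacci-style word recurrence s(k) = s(k−2)·s(k−1): e.g. G·B = GB.
The next term joins BGBGBBGB and GBBGBBGBGBBGB.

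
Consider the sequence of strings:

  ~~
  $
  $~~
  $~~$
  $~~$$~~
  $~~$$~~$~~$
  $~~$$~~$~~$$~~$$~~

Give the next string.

From term 3 onward, concatenate the last term with the second-to-last: $·~~ = $~~, $~~·$ = $~~$, …
So term 8 is $~~$$~~$~~$$~~$$~~·$~~$$~~$~~$.

$~~$$~~$~~$$~~$$~~$~~$$~~$~~$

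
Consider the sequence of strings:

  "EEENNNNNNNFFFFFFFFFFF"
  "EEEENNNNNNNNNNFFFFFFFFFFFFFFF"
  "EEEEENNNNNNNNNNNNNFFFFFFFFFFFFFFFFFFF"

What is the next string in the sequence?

Reading off run lengths: E runs 3, 4, 5; N runs 7, 10, 13; F runs 11, 15, 19 — each is linear in n, where the shown terms are n = 2, 3, 4.
For the next term, n = 5, so the run lengths are 6, 16, 23.

EEEEEENNNNNNNNNNNNNNNNFFFFFFFFFFFFFFFFFFFFFFF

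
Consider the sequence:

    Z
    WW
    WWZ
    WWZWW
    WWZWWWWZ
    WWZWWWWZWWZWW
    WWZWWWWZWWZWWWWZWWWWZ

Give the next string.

WWZWWWWZWWZWWWWZWWWWZWWZWWWWZWWZWW

From term 3 onward, concatenate the last term with the second-to-last: WW·Z = WWZ, WWZ·WW = WWZWW, …
So term 8 is WWZWWWWZWWZWWWWZWWWWZ·WWZWWWWZWWZWW.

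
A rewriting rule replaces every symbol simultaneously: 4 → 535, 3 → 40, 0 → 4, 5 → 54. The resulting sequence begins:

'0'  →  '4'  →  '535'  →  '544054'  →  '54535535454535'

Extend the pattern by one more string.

Replace each of the 14 characters of 54535535454535 in place — 54 535 54 40 54 54 40 54 535 54 535 54 40 54 — and concatenate.

5453554405454405453554535544054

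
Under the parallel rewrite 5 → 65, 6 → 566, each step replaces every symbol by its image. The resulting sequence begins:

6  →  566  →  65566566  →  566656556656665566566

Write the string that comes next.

6556656656665566656556656665566566566656556656665566566

Replace each of the 21 characters of 566656556656665566566 in place — 65 566 566 566 65 566 65 65 566 566 65 566 566 566 65 65 566 566 65 566 566 — and concatenate.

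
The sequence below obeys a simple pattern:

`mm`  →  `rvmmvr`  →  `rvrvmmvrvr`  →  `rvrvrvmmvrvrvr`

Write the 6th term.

Each term wraps the previous one in rv on the left and vr on the right.
From rvrvrvmmvrvrvr, 2 further steps: rvrvrvmmvrvrvr → rvrvrvrvmmvrvrvrvr → (answer).

rvrvrvrvrvmmvrvrvrvrvr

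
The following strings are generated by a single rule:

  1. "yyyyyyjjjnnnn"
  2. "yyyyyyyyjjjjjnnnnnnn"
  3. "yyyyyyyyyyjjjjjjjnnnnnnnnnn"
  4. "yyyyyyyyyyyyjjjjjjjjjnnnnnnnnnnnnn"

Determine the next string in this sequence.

yyyyyyyyyyyyyyjjjjjjjjjjjnnnnnnnnnnnnnnnn

Reading off run lengths: y runs 6, 8, 10, 12; j runs 3, 5, 7, 9; n runs 4, 7, 10, 13 — each is linear in n, where the shown terms are n = 2, 3, 4, 5.
For the next term, n = 6, so the run lengths are 14, 11, 16.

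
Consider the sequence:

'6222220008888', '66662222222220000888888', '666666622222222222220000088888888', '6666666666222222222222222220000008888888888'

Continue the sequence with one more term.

Each string has the form 6^{3n-2} 2^{4n+1} 0^{n+2} 8^{2n+2} (n = 1, 2, …).
At n = 5 the blocks have lengths 13, 21, 7, 12.

66666666666662222222222222222222220000000888888888888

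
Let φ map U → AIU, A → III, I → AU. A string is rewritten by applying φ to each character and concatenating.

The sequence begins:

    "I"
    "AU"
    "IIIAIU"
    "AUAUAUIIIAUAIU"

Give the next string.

Rewriting the 14 symbols of AUAUAUIIIAUAIU one by one yields III AIU III AIU III AIU AU AU AU III AIU III AU AIU; concatenated:

IIIAIUIIIAIUIIIAIUAUAUAUIIIAIUIIIAUAIU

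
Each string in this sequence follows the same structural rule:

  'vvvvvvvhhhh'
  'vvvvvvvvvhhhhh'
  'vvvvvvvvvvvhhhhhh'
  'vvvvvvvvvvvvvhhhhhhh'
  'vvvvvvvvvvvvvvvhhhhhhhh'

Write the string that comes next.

vvvvvvvvvvvvvvvvvhhhhhhhhh

Term n consists of 2n+1 v's, followed by n+1 h's, where the shown terms are n = 3, 4, 5, 6, 7.
At n = 8 the blocks have lengths 17, 9.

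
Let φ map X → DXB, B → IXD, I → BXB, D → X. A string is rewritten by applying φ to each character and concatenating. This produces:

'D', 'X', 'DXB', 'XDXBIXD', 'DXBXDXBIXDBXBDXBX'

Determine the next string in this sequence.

XDXBIXDDXBXDXBIXDBXBDXBXIXDDXBIXDXDXBIXDDXB

Replace each of the 17 characters of DXBXDXBIXDBXBDXBX in place — X DXB IXD DXB X DXB IXD BXB DXB X IXD DXB IXD X DXB IXD DXB — and concatenate.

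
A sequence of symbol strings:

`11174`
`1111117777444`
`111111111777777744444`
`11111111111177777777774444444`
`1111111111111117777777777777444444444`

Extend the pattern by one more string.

Term n consists of 3n 1's, followed by 3n-2 7's, followed by 2n-1 4's (n = 1, 2, …).
For the next term, n = 6, so the run lengths are 18, 16, 11.

111111111111111111777777777777777744444444444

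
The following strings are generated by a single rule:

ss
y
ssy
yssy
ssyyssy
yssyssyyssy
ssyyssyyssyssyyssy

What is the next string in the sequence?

yssyssyyssyssyyssyyssyssyyssy

From term 3 onward, concatenate the second-to-last term with the last: ss·y = ssy, y·ssy = yssy, …
The next term joins yssyssyyssy and ssyyssyyssyssyyssy.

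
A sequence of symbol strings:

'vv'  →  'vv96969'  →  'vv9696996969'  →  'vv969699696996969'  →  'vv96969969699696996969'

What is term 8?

Each term is the previous one with 96969 appended.
From vv96969969699696996969, 3 further steps: vv96969969699696996969 → vv9696996969969699696996969 → vv969699696996969969699696996969 → (answer).

vv96969969699696996969969699696996969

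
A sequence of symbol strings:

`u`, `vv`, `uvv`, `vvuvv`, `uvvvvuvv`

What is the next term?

Each term (from the third on) is the two preceding terms concatenated in order: term 3 = u·vv = uvv.
So term 6 is vvuvv·uvvvvuvv.

vvuvvuvvvvuvv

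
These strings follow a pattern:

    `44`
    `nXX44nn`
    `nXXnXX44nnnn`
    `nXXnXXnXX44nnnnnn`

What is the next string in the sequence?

nXXnXXnXXnXX44nnnnnnnn

Every step adds nXX to the front and nn to the end of the previous string.
So the next term is nXX·nXXnXXnXX44nnnnnn·nn.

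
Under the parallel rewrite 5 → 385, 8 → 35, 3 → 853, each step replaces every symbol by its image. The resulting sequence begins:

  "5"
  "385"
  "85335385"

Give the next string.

3538585385338585335385

Expanding 85335385: 8→35, 5→385, 3→853, 3→853, 5→385, 3→853, 8→35, 5→385. Concatenated: 35 385 853 853 385 853 35 385.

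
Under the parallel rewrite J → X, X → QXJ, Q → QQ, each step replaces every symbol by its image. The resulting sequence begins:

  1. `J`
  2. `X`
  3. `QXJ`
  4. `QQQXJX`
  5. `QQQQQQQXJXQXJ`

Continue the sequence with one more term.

Applying the rule to each of the 13 symbols of QQQQQQQXJXQXJ gives the pieces QQ QQ QQ QQ QQ QQ QQ QXJ X QXJ QQ QXJ X, which concatenate to the answer.

QQQQQQQQQQQQQQQXJXQXJQQQXJX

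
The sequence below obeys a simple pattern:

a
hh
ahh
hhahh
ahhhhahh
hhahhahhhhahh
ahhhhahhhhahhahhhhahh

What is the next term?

From term 3 onward, concatenate the second-to-last term with the last: a·hh = ahh, hh·ahh = hhahh, …
Continuing: hhahhahhhhahh · ahhhhahhhhahhahhhhahh gives term 8.

hhahhahhhhahhahhhhahhhhahhahhhhahh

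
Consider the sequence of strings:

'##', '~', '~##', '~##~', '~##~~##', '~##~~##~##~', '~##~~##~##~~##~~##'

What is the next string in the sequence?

Each term (from the third on) is the previous term followed by the one before it: term 3 = ~·## = ~##.
The next term joins ~##~~##~##~~##~~## and ~##~~##~##~.

~##~~##~##~~##~~##~##~~##~##~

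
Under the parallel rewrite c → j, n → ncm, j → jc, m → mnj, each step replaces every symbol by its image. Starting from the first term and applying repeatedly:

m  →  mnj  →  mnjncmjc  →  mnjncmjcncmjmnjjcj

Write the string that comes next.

Rewriting the 18 symbols of mnjncmjcncmjmnjjcj one by one yields mnj ncm jc ncm j mnj jc j ncm j mnj jc mnj ncm jc jc j jc; concatenated:

mnjncmjcncmjmnjjcjncmjmnjjcmnjncmjcjcjjc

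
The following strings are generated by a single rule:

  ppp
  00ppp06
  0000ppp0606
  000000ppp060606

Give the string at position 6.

0000000000ppp0606060606

s(k+1) = 00·s(k)·06, so each term gains 00 as a prefix and 06 as a suffix.
From 000000ppp060606, 2 further steps: 000000ppp060606 → 00000000ppp06060606 → (answer).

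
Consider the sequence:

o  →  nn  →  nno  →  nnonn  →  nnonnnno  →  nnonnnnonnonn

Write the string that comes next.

nnonnnnonnonnnnonnnno

Each term (from the third on) is the previous term followed by the one before it: term 3 = nn·o = nno.
The next term joins nnonnnnonnonn and nnonnnno.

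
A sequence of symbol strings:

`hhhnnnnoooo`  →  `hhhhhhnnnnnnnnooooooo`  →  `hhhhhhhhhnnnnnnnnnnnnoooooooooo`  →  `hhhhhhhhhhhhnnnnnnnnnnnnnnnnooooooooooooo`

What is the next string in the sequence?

The n-th term is 3n h's then 4n n's then 3n+1 o's (n = 1, 2, …).
At n = 5 the blocks have lengths 15, 20, 16.

hhhhhhhhhhhhhhhnnnnnnnnnnnnnnnnnnnnoooooooooooooooo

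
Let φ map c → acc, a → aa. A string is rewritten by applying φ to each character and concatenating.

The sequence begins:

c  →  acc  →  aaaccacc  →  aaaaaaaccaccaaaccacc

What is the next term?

Applying the rule to each of the 20 symbols of aaaaaaaccaccaaaccacc gives the pieces aa aa aa aa aa aa aa acc acc aa acc acc aa aa aa acc acc aa acc acc, which concatenate to the answer.

aaaaaaaaaaaaaaaccaccaaaccaccaaaaaaaccaccaaaccacc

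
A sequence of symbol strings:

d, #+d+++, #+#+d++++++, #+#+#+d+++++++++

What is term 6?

#+#+#+#+#+d+++++++++++++++

s(k+1) = #+·s(k)·+++, so each term gains #+ as a prefix and +++ as a suffix.
From #+#+#+d+++++++++, 2 further steps: #+#+#+d+++++++++ → #+#+#+#+d++++++++++++ → (answer).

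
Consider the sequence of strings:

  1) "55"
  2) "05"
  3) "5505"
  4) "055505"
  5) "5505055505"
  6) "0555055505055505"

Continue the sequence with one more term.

Each term (from the third on) is the two preceding terms concatenated in order: term 3 = 55·05 = 5505.
Continuing: 5505055505 · 0555055505055505 gives term 7.

55050555050555055505055505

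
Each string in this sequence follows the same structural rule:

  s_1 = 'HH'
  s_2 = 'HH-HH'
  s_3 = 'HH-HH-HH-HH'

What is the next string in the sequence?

Every step duplicates the string with '-' between the halves.
One more doubling of HH-HH-HH-HH gives the answer.

HH-HH-HH-HH-HH-HH-HH-HH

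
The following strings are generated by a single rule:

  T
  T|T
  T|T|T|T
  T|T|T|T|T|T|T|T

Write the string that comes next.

s(k+1) = s(k)·|·s(k) — each term doubles the last with '|' between the halves.
Doubling T|T|T|T|T|T|T|T with '|' between the halves:

T|T|T|T|T|T|T|T|T|T|T|T|T|T|T|T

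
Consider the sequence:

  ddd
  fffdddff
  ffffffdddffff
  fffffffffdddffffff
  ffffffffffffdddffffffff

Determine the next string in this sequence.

s(k+1) = fff·s(k)·ff, so each term gains fff as a prefix and ff as a suffix.
Applying this once more to ffffffffffffdddffffffff:

fffffffffffffffdddffffffffff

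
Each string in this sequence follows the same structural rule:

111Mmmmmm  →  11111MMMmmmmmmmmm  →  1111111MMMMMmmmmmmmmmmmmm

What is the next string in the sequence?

111111111MMMMMMMmmmmmmmmmmmmmmmmm

The n-th term is 2n+1 1's then 2n-1 M's then 4n+1 m's (n = 1, 2, …).
Setting n = 4 gives 9, 7, 17 characters in each block.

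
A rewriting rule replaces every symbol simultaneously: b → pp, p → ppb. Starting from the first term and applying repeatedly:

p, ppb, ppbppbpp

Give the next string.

ppbppbppppbppbppppbppb

Rewriting each symbol of ppbppbpp: p→ppb, p→ppb, b→pp, p→ppb, p→ppb, b→pp, p→ppb, p→ppb, which concatenates to ppb ppb pp ppb ppb pp ppb ppb.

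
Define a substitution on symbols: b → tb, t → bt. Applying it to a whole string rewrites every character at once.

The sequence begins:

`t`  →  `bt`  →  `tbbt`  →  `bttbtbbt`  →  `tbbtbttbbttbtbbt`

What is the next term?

Rewriting the 16 symbols of tbbtbttbbttbtbbt one by one yields bt tb tb bt tb bt bt tb tb bt bt tb bt tb tb bt; concatenated:

bttbtbbttbbtbttbtbbtbttbbttbtbbt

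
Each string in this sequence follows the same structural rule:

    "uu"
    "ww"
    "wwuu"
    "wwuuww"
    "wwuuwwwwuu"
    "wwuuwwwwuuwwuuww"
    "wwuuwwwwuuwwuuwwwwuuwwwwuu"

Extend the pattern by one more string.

From term 3 onward, concatenate the last term with the second-to-last: ww·uu = wwuu, wwuu·ww = wwuuww, …
Continuing: wwuuwwwwuuwwuuwwwwuuwwwwuu · wwuuwwwwuuwwuuww gives term 8.

wwuuwwwwuuwwuuwwwwuuwwwwuuwwuuwwwwuuwwuuww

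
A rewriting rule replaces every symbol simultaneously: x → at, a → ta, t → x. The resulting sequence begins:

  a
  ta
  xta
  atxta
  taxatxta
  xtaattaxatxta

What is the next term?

Applying the rule to each of the 13 symbols of xtaattaxatxta gives the pieces at x ta ta x x ta at ta x at x ta, which concatenate to the answer.

atxtataxxtaattaxatxta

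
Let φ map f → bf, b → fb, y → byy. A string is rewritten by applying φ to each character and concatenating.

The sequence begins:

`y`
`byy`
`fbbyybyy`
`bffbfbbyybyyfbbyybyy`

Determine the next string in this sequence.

fbbfbffbbffbfbbyybyyfbbyybyybffbfbbyybyyfbbyybyy

φ(bffbfbbyybyyfbbyybyy) expands symbol-by-symbol to fb bf bf fb bf fb fb byy byy fb byy byy bf fb fb byy byy fb byy byy; joining the 20 pieces gives the next term.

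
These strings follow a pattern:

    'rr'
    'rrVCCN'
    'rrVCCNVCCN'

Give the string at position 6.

rrVCCNVCCNVCCNVCCNVCCN

The strings grow by a fixed suffix VCCN each time.
From rrVCCNVCCN, 3 further steps: rrVCCNVCCN → rrVCCNVCCNVCCN → rrVCCNVCCNVCCNVCCN → (answer).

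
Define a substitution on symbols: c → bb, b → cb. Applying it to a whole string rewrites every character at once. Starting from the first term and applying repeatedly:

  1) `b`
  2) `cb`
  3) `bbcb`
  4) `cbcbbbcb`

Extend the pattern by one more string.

bbcbbbcbcbcbbbcb

Apply φ to cbcbbbcb symbol by symbol: c→bb, b→cb, c→bb, b→cb, b→cb, b→cb, c→bb, b→cb; joined: bb cb bb cb cb cb bb cb.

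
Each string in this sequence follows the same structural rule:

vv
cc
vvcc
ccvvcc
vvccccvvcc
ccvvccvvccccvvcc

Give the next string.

vvccccvvccccvvccvvccccvvcc

From term 3 onward, concatenate the second-to-last term with the last: vv·cc = vvcc, cc·vvcc = ccvvcc, …
So term 7 is vvccccvvcc·ccvvccvvccccvvcc.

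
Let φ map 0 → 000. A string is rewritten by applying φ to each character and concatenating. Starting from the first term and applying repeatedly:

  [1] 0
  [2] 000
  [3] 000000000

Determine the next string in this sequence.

000000000000000000000000000

Rewriting each symbol of 000000000: 0→000, 0→000, 0→000, 0→000, 0→000, 0→000, 0→000, 0→000, 0→000, which concatenates to 000 000 000 000 000 000 000 000 000.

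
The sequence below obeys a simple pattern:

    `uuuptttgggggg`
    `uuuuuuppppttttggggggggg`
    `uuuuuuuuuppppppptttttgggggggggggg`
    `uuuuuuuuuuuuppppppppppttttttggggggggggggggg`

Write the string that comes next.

uuuuuuuuuuuuuuuppppppppppppptttttttgggggggggggggggggg

The n-th term is 3n u's then 3n-2 p's then n+2 t's then 3n+3 g's (n = 1, 2, …).
For the next term, n = 5, so the run lengths are 15, 13, 7, 18.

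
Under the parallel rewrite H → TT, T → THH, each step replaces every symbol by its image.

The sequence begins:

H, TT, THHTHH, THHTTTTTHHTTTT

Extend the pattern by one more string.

THHTTTTTHHTHHTHHTHHTHHTTTTTHHTHHTHHTHH

φ(THHTTTTTHHTTTT) expands symbol-by-symbol to THH TT TT THH THH THH THH THH TT TT THH THH THH THH; joining the 14 pieces gives the next term.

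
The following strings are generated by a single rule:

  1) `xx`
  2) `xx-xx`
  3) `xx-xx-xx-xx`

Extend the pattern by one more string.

xx-xx-xx-xx-xx-xx-xx-xx

Each string is two copies of the previous one joined by '-'.
One more doubling of xx-xx-xx-xx gives the answer.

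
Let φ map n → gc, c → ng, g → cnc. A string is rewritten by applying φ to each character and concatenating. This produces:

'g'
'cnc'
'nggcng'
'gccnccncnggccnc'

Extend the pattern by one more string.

Rewriting the 15 symbols of gccnccncnggccnc one by one yields cnc ng ng gc ng ng gc ng gc cnc cnc ng ng gc ng; concatenated:

cncngnggcngnggcnggccnccncngnggcng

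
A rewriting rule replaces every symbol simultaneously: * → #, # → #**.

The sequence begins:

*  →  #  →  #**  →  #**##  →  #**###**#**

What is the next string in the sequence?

Apply φ to #**###**#** symbol by symbol: #→#**, *→#, *→#, #→#**, #→#**, #→#**, *→#, *→#, #→#**, *→#, *→#; joined: #** # # #** #** #** # # #** # #.

#**###**#**#**###**##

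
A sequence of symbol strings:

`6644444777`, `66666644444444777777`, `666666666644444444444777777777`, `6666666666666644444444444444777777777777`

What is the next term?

66666666666666666644444444444444444777777777777777

Term n consists of 4n-2 6's, followed by 3n+2 4's, followed by 3n 7's (n = 1, 2, …).
For the next term, n = 5, so the run lengths are 18, 17, 15.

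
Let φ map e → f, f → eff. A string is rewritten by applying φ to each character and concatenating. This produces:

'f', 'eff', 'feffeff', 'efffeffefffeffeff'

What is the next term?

Replace each of the 17 characters of efffeffefffeffeff in place — f eff eff eff f eff eff f eff eff eff f eff eff f eff eff — and concatenate.

feffeffefffeffefffeffeffefffeffefffeffeff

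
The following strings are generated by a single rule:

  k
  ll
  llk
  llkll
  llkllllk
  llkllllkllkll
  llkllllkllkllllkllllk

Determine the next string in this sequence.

llkllllkllkllllkllllkllkllllkllkll

Each term (from the third on) is the previous term followed by the one before it: term 3 = ll·k = llk.
Continuing: llkllllkllkllllkllllk · llkllllkllkll gives term 8.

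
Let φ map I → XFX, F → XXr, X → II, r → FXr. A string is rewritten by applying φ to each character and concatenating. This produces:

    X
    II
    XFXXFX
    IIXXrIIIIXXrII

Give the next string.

φ(IIXXrIIIIXXrII) expands symbol-by-symbol to XFX XFX II II FXr XFX XFX XFX XFX II II FXr XFX XFX; joining the 14 pieces gives the next term.

XFXXFXIIIIFXrXFXXFXXFXXFXIIIIFXrXFXXFX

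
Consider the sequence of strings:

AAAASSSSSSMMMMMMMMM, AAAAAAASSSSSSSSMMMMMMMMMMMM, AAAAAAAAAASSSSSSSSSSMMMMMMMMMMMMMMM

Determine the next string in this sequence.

The n-th term is 3n-2 A's then 2n+2 S's then 3n+3 M's, where the shown terms are n = 2, 3, 4.
Setting n = 5 gives 13, 12, 18 characters in each block.

AAAAAAAAAAAAASSSSSSSSSSSSMMMMMMMMMMMMMMMMMM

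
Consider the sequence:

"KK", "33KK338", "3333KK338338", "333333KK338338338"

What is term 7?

Every step adds 33 to the front and 338 to the end of the previous string.
From 333333KK338338338, 3 further steps: 333333KK338338338 → 33333333KK338338338338 → 3333333333KK338338338338338 → (answer).

333333333333KK338338338338338338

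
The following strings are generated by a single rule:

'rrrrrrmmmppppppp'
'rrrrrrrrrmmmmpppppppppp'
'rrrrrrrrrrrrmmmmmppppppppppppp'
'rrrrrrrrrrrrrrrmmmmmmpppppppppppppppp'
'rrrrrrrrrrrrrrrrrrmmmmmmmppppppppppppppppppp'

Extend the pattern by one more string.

rrrrrrrrrrrrrrrrrrrrrmmmmmmmmpppppppppppppppppppppp

Term n consists of 3n r's, followed by n+1 m's, followed by 3n+1 p's, where the shown terms are n = 2, 3, 4, 5, 6.
At n = 7 the blocks have lengths 21, 8, 22.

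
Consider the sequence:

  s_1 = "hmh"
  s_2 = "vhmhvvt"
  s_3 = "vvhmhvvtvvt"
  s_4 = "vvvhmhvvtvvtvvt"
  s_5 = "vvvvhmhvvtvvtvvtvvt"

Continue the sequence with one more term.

vvvvvhmhvvtvvtvvtvvtvvt

Every step adds v to the front and vvt to the end of the previous string.
So the next term is v·vvvvhmhvvtvvtvvtvvt·vvt.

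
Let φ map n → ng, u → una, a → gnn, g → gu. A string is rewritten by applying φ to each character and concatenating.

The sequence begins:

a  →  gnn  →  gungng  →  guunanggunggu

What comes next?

guunaunanggnnngguguunangguguuna

Replace each of the 13 characters of guunanggunggu in place — gu una una ng gnn ng gu gu una ng gu gu una — and concatenate.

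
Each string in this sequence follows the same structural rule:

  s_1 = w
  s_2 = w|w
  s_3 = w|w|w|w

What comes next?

s(k+1) = s(k)·|·s(k) — each term doubles the last with '|' between the halves.
Doubling w|w|w|w with '|' between the halves:

w|w|w|w|w|w|w|w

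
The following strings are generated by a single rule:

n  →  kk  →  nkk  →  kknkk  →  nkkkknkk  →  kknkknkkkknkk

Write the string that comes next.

This is a Fibonacci-style word recurrence s(k) = s(k−2)·s(k−1): e.g. n·kk = nkk.
The next term joins nkkkknkk and kknkknkkkknkk.

nkkkknkkkknkknkkkknkk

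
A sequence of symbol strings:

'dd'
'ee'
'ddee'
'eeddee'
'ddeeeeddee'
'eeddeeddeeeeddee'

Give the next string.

ddeeeeddeeeeddeeddeeeeddee

This is a Fibonacci-style word recurrence s(k) = s(k−2)·s(k−1): e.g. dd·ee = ddee.
Continuing: ddeeeeddee · eeddeeddeeeeddee gives term 7.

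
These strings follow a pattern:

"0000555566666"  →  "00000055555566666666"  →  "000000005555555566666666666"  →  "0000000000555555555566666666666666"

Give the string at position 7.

Reading off run lengths: 0 runs 4, 6, 8, 10; 5 runs 4, 6, 8, 10; 6 runs 5, 8, 11, 14 — each is linear in n, where the shown terms are n = 2, 3, 4, 5.
For term 7, n = 8, so the run lengths are 16, 16, 23.

0000000000000000555555555555555566666666666666666666666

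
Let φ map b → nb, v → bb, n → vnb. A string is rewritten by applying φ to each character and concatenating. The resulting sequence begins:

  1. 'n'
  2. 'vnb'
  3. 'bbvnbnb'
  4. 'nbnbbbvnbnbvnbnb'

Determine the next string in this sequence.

φ(nbnbbbvnbnbvnbnb) expands symbol-by-symbol to vnb nb vnb nb nb nb bb vnb nb vnb nb bb vnb nb vnb nb; joining the 16 pieces gives the next term.

vnbnbvnbnbnbnbbbvnbnbvnbnbbbvnbnbvnbnb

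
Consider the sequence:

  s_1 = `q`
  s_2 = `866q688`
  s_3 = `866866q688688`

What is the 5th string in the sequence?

866866866866q688688688688

Each term wraps the previous one in 866 on the left and 688 on the right.
From 866866q688688, 2 further steps: 866866q688688 → 866866866q688688688 → (answer).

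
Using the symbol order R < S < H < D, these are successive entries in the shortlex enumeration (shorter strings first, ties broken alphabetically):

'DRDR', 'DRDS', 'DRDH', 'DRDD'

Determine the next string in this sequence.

Find the rightmost character of DRDD below D, bump it to the next letter, and reset everything to its right to R.

DSRR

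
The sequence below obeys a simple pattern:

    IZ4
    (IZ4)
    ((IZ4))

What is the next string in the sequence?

(((IZ4)))

Each term wraps the previous one in ( on the left and ) on the right.
One more step from ((IZ4)) gives the answer.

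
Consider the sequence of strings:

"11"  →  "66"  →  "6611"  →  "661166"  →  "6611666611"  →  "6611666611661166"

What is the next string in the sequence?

From term 3 onward, concatenate the last term with the second-to-last: 66·11 = 6611, 6611·66 = 661166, …
The next term joins 6611666611661166 and 6611666611.

66116666116611666611666611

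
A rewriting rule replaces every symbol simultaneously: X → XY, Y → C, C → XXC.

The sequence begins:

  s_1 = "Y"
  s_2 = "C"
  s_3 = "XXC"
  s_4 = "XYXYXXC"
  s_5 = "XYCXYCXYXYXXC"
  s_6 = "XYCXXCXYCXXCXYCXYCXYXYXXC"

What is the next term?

XYCXXCXYXYXXCXYCXXCXYXYXXCXYCXXCXYCXXCXYCXYCXYXYXXC

Applying the rule to each of the 25 symbols of XYCXXCXYCXXCXYCXYCXYXYXXC gives the pieces XY C XXC XY XY XXC XY C XXC XY XY XXC XY C XXC XY C XXC XY C XY C XY XY XXC, which concatenate to the answer.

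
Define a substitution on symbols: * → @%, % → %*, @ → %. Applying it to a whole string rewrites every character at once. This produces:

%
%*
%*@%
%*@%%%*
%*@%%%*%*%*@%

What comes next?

Rewriting the 13 symbols of %*@%%%*%*%*@% one by one yields %* @% % %* %* %* @% %* @% %* @% % %*; concatenated:

%*@%%%*%*%*@%%*@%%*@%%%*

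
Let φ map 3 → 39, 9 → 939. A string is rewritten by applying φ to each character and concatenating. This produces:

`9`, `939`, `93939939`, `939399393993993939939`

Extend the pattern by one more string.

Rewriting the 21 symbols of 939399393993993939939 one by one yields 939 39 939 39 939 939 39 939 39 939 939 39 939 939 39 939 39 939 939 39 939; concatenated:

9393993939939939399393993993939939939399393993993939939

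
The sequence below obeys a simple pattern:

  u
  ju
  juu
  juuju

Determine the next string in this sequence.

From term 3 onward, concatenate the last term with the second-to-last: ju·u = juu, juu·ju = juuju, …
The next term joins juuju and juu.

juujujuu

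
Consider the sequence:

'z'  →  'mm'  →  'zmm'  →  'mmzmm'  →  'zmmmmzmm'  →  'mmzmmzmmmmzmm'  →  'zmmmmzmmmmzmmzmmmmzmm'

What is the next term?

Each term (from the third on) is the two preceding terms concatenated in order: term 3 = z·mm = zmm.
The next term joins mmzmmzmmmmzmm and zmmmmzmmmmzmmzmmmmzmm.

mmzmmzmmmmzmmzmmmmzmmmmzmmzmmmmzmm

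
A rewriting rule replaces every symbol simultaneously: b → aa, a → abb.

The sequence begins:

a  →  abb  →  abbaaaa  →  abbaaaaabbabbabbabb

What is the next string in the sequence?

abbaaaaabbabbabbabbabbaaaaabbaaaaabbaaaaabbaaaa

Replace each of the 19 characters of abbaaaaabbabbabbabb in place — abb aa aa abb abb abb abb abb aa aa abb aa aa abb aa aa abb aa aa — and concatenate.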